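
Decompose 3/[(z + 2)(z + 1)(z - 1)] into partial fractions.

Using cover-up method: P = 1, Q = -3/2, R = 1/2
Result: 1/(z + 2) - (3/2)/(z + 1) + (1/2)/(z - 1)


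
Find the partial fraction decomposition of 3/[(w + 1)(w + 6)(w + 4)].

Using cover-up method: P = 1/5, Q = 3/10, R = -1/2
Result: (1/5)/(w + 1) + (3/10)/(w + 6) - (1/2)/(w + 4)


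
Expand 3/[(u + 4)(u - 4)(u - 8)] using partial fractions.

Using cover-up method: α = 1/32, β = -3/32, γ = 1/16
Result: (1/32)/(u + 4) - (3/32)/(u - 4) + (1/16)/(u - 8)


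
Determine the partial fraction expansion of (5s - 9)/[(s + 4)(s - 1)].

At s=-4: P = (5·(-4) - 9)/(-4 - 1) = 29/5. At s=1: Q = (5·1 - 9)/(1 + 4) = -4/5
Result: (29/5)/(s + 4) - (4/5)/(s - 1)


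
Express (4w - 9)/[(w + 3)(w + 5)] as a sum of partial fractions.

At w=-3: A = (4·(-3) - 9)/(-3 + 5) = -21/2. At w=-5: B = (4·(-5) - 9)/(-5 + 3) = 29/2
Result: (-21/2)/(w + 3) + (29/2)/(w + 5)


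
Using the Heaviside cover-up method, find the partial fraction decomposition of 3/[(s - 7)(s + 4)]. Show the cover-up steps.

Cover (s - 7): set s=7, get A = 3/(7 + 4) = 3/11. Cover (s + 4): set s=-4, get B = 3/(-4 - 7) = -3/11.
Result: (3/11)/(s - 7) - (3/11)/(s + 4)


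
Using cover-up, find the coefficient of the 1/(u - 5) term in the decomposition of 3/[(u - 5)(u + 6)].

Cover (u - 5), set u=5: 3/((u + 6) at u=5) = 3/(11) = 3/11


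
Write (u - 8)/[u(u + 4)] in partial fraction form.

At u=0: P = (1·0 - 8)/(0 + 4) = -2. At u=-4: Q = (1·(-4) - 8)/(-4 - 0) = 3
Result: -2/u + 3/(u + 4)


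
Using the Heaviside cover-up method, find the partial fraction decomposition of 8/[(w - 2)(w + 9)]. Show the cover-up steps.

Cover (w - 2): set w=2, get α = 8/(2 + 9) = 8/11. Cover (w + 9): set w=-9, get β = 8/(-9 - 2) = -8/11.
Result: (8/11)/(w - 2) - (8/11)/(w + 9)


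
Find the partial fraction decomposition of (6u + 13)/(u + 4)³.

(6u + 13) = α(u + 4)² + β(u + 4) + γ. At u = -4: γ = 6·(-4) + 13 = -11. Coefficients: α = 0, β = 6
Result: 6/(u + 4)² - 11/(u + 4)³


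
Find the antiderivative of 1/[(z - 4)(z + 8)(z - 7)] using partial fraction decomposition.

Cover-up: P = -1/36, Q = 1/180, R = 1/45. Decomposition: (-1/36)/(z - 4) + (1/180)/(z + 8) + (1/45)/(z - 7). Integrate each term: (-1/36) ln|(z - 4)| + (1/180) ln|(z + 8)| + (1/45) ln|(z - 7)| + C


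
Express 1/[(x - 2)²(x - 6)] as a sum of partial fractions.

Cover-up at x=6: R = 1/(6 - 2)² = 1/16. Cover-up at x=2: Q = 1/(2 - 6) = -1/4. Comparing x² coeff: P = -R = -1/16
Result: (-1/16)/(x - 2) - (1/4)/(x - 2)² + (1/16)/(x - 6)


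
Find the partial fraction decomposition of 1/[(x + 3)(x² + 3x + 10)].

Cover-up at x = -3: A = 1/((-3)² + 3·(-3) + 10) = 1/10. Then B = -A = -1/10, C = -A·(3 - 3) = 0
Result: (1/10)/(x + 3) - ((1/10)x)/(x² + 3x + 10)


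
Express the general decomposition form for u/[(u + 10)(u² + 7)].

Linear + irreducible quadratic: P/(u + 10) + (Qu + R)/(u² + 7)


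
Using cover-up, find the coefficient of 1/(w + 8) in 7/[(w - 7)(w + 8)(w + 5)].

Cover (w + 8), set w=-8: 7/[(-8 - 7)(-8 + 5)] = 7/45


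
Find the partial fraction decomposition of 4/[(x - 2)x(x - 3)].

Using cover-up method: A = -2, B = 2/3, C = 4/3
Result: -2/(x - 2) + (2/3)/x + (4/3)/(x - 3)


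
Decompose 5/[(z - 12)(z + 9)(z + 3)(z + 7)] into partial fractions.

Using Heaviside cover-up: (1/1197)/(z - 12) - (5/252)/(z + 9) - (1/72)/(z + 3) + (5/152)/(z + 7)


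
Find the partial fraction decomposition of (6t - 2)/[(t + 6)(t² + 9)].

At t=-6: A = (6·(-6) - 2)/((-6)² + 9) = -38/45. B = -A = 38/45, C = 6 - (-6)·A = 14/15
Result: (-38/45)/(t + 6) + ((38/45)t + 14/15)/(t² + 9)


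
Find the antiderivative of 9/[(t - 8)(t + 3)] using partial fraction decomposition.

Decompose: 9/[(t - 8)(t + 3)] = (9/11)/(t - 8) - (9/11)/(t + 3). Integrate each term: (9/11) ln|(t - 8)| - (9/11) ln|(t + 3)| + C


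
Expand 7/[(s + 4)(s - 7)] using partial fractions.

7/(s + 4)(s - 7) = A/(s + 4) + B/(s - 7). A = 7/(-4 - 7) = -7/11, B = 7/(7 + 4) = 7/11
Result: (-7/11)/(s + 4) + (7/11)/(s - 7)


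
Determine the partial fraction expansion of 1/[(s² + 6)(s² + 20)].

Coefficient matching gives P = R = 0, Q = 1/(20-6) = 1/14, S = -Q = -1/14
Result: (1/14)/(s² + 6) - (1/14)/(s² + 20)


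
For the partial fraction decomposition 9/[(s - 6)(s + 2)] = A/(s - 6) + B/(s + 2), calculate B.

Cover-up at s = -2: B = 9/(-2 - 6) = -9/8


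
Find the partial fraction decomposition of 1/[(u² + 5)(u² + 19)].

Coefficient matching gives P = R = 0, Q = 1/(19-5) = 1/14, S = -Q = -1/14
Result: (1/14)/(u² + 5) - (1/14)/(u² + 19)


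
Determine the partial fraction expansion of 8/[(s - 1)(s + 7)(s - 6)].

Using cover-up method: P = -1/5, Q = 1/13, R = 8/65
Result: (-1/5)/(s - 1) + (1/13)/(s + 7) + (8/65)/(s - 6)


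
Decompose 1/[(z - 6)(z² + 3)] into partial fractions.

Cover-up at z = 6: α = 1/(6² + 3) = 1/39. Then β = -α = -1/39, γ = -α·(0 + 6) = -2/13
Result: (1/39)/(z - 6) - ((1/39)z + 2/13)/(z² + 3)


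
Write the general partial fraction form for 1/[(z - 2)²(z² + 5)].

Repeated linear + quadratic: P/(z - 2) + Q/(z - 2)² + (Rz + S)/(z² + 5)


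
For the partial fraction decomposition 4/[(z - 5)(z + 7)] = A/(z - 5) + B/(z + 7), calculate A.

Cover-up at z = 5: A = 4/(5 + 7) = 4/12 = 1/3


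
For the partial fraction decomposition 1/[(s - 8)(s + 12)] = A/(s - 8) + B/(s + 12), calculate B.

Cover-up at s = -12: B = 1/(-12 - 8) = -1/20


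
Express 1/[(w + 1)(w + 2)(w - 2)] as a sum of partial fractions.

Using cover-up method: P = -1/3, Q = 1/4, R = 1/12
Result: (-1/3)/(w + 1) + (1/4)/(w + 2) + (1/12)/(w - 2)


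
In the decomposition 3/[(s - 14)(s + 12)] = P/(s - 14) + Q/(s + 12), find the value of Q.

Cover-up at s = -12: Q = 3/(-12 - 14) = -3/26


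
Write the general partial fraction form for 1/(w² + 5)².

Repeated quadratic factor: (Pw + Q)/(w² + 5) + (Rw + S)/(w² + 5)²


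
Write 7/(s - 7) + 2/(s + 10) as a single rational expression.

Common denominator (s - 7)(s + 10). Numerator: 7(s + 10) + 2(s - 7) = (7s + 70) + (2s - 14) = 9s + 56
Result: (9s + 56)/[(s - 7)(s + 10)]


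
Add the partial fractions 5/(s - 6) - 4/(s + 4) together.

Common denominator (s - 6)(s + 4). Numerator: 5(s + 4) - 4(s - 6) = (5s + 20) - (4s - 24) = s + 44
Result: (s + 44)/[(s - 6)(s + 4)]


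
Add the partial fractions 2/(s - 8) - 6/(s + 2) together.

Common denominator (s - 8)(s + 2). Numerator: 2(s + 2) - 6(s - 8) = (2s + 4) - (6s - 48) = -4s + 52
Result: (-4s + 52)/[(s - 8)(s + 2)]


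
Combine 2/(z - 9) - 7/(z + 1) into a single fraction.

Common denominator (z - 9)(z + 1). Numerator: 2(z + 1) - 7(z - 9) = (2z + 2) - (7z - 63) = -5z + 65
Result: (-5z + 65)/[(z - 9)(z + 1)]


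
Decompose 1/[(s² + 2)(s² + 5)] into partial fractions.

Coefficient matching gives A = C = 0, B = 1/(5-2) = 1/3, D = -B = -1/3
Result: (1/3)/(s² + 2) - (1/3)/(s² + 5)


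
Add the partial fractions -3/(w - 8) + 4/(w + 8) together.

Common denominator (w - 8)(w + 8). Numerator: -3(w + 8) + 4(w - 8) = (-3w - 24) + (4w - 32) = w - 56
Result: (w - 56)/[(w - 8)(w + 8)]


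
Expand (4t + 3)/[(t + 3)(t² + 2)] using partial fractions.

At t=-3: A = (4·(-3) + 3)/((-3)² + 2) = -9/11. B = -A = 9/11, C = 4 - (-3)·A = 17/11
Result: (-9/11)/(t + 3) + ((9/11)t + 17/11)/(t² + 2)


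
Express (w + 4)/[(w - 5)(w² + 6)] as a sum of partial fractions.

At w=5: A = (1·5 + 4)/(5² + 6) = 9/31. B = -A = -9/31, C = 1 - 5·A = -14/31
Result: (9/31)/(w - 5) - ((9/31)w + 14/31)/(w² + 6)


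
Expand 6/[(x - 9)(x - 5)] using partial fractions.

6/(x - 9)(x - 5) = α/(x - 9) + β/(x - 5). α = 6/(9 - 5) = 3/2, β = 6/(5 - 9) = -3/2
Result: (3/2)/(x - 9) - (3/2)/(x - 5)


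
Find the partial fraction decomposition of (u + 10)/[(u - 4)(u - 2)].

At u=4: A = (1·4 + 10)/(4 - 2) = 7. At u=2: B = (1·2 + 10)/(2 - 4) = -6
Result: 7/(u - 4) - 6/(u - 2)


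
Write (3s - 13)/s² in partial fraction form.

(3s - 13) = αs + β. At s = 0: β = 3·0 - 13 = -13. Coeff of s: α = 3
Result: 3/s - 13/s²


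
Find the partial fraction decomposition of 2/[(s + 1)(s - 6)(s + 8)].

Using cover-up method: P = -2/49, Q = 1/49, R = 1/49
Result: (-2/49)/(s + 1) + (1/49)/(s - 6) + (1/49)/(s + 8)


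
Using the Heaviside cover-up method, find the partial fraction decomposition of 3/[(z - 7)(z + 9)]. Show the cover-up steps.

Cover (z - 7): set z=7, get α = 3/(7 + 9) = 3/16. Cover (z + 9): set z=-9, get β = 3/(-9 - 7) = -3/16.
Result: (3/16)/(z - 7) - (3/16)/(z + 9)


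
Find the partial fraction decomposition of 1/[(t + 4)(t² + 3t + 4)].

Cover-up at t = -4: P = 1/((-4)² + 3·(-4) + 4) = 1/8. Then Q = -P = -1/8, R = -P·(3 - 4) = 1/8
Result: (1/8)/(t + 4) - ((1/8)t - 1/8)/(t² + 3t + 4)


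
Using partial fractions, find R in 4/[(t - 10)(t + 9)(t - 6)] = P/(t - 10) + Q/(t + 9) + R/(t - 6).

Cover-up at t = 6: R = 4/[(6 - 10)(6 + 9)] = 4/[(-4)(15)] = -4/60 = -1/15


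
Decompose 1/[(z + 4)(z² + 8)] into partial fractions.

Cover-up at z = -4: A = 1/((-4)² + 8) = 1/24. Then B = -A = -1/24, C = -A·(0 - 4) = 1/6
Result: (1/24)/(z + 4) - ((1/24)z - 1/6)/(z² + 8)


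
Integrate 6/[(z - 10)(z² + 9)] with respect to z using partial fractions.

Cover-up at z=10: α = 6/(10²+9) = 6/109. Coeff matching: β = -6/109, γ = -60/109. Decomposition: (6/109)/(z - 10) - ((6/109)z + 60/109)/(z² + 9). Integrate: linear → ln, quadratic → (1/2)ln + arctan: (6/109) ln|(z - 10)| - (3/109) ln(z² + 9) - (20/109) arctan(z/3) + C


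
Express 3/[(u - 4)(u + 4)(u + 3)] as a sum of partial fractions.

Using cover-up method: A = 3/56, B = 3/8, C = -3/7
Result: (3/56)/(u - 4) + (3/8)/(u + 4) - (3/7)/(u + 3)


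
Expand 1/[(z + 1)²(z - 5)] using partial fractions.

Cover-up at z=5: R = 1/(5 + 1)² = 1/36. Cover-up at z=-1: Q = 1/(-1 - 5) = -1/6. Comparing z² coeff: P = -R = -1/36
Result: (-1/36)/(z + 1) - (1/6)/(z + 1)² + (1/36)/(z - 5)


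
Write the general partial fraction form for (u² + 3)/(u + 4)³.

Repeated linear factor (power 3): α/(u + 4) + β/(u + 4)² + γ/(u + 4)³


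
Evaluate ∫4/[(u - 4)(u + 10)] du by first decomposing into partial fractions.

Decompose: 4/[(u - 4)(u + 10)] = (2/7)/(u - 4) - (2/7)/(u + 10). Integrate each term: (2/7) ln|(u - 4)| - (2/7) ln|(u + 10)| + C


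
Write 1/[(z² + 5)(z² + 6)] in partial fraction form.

Coefficient matching gives A = C = 0, B = 1/(6-5) = 1, D = -B = -1
Result: 1/(z² + 5) - 1/(z² + 6)


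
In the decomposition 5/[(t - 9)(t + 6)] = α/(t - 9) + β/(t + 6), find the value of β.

Cover-up at t = -6: β = 5/(-6 - 9) = -5/15 = -1/3


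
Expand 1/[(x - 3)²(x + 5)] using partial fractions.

Cover-up at x=-5: γ = 1/(-5 - 3)² = 1/64. Cover-up at x=3: β = 1/(3 + 5) = 1/8. Comparing x² coeff: α = -γ = -1/64
Result: (-1/64)/(x - 3) + (1/8)/(x - 3)² + (1/64)/(x + 5)


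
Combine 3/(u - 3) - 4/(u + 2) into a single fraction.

Common denominator (u - 3)(u + 2). Numerator: 3(u + 2) - 4(u - 3) = (3u + 6) - (4u - 12) = -u + 18
Result: (-u + 18)/[(u - 3)(u + 2)]


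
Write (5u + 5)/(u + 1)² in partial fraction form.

(5u + 5) = P(u + 1) + Q. At u = -1: Q = 5·(-1) + 5 = 0. Coeff of u: P = 5
Result: 5/(u + 1)


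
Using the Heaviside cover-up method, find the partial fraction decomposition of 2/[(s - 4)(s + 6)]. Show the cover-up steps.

Cover (s - 4): set s=4, get P = 2/(4 + 6) = 1/5. Cover (s + 6): set s=-6, get Q = 2/(-6 - 4) = -1/5.
Result: (1/5)/(s - 4) - (1/5)/(s + 6)


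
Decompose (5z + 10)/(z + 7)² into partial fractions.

(5z + 10) = α(z + 7) + β. At z = -7: β = 5·(-7) + 10 = -25. Coeff of z: α = 5
Result: 5/(z + 7) - 25/(z + 7)²


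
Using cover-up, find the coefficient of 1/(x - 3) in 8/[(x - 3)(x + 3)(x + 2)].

Cover (x - 3), set x=3: 8/[(3 + 3)(3 + 2)] = 4/15


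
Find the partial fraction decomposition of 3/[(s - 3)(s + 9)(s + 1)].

Using cover-up method: α = 1/16, β = 1/32, γ = -3/32
Result: (1/16)/(s - 3) + (1/32)/(s + 9) - (3/32)/(s + 1)


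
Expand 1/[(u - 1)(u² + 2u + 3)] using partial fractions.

Cover-up at u = 1: α = 1/(1² + 2·1 + 3) = 1/6. Then β = -α = -1/6, γ = -α·(2 + 1) = -1/2
Result: (1/6)/(u - 1) - ((1/6)u + 1/2)/(u² + 2u + 3)


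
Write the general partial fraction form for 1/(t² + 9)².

Repeated quadratic factor: (αt + β)/(t² + 9) + (γt + δ)/(t² + 9)²


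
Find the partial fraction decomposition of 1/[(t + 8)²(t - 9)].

Cover-up at t=9: C = 1/(9 + 8)² = 1/289. Cover-up at t=-8: B = 1/(-8 - 9) = -1/17. Comparing t² coeff: A = -C = -1/289
Result: (-1/289)/(t + 8) - (1/17)/(t + 8)² + (1/289)/(t - 9)


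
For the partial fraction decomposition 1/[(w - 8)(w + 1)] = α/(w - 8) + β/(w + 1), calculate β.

Cover-up at w = -1: β = 1/(-1 - 8) = -1/9


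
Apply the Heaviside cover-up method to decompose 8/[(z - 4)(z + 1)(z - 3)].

Cover (z - 4), z=4: α = 8/[(4 + 1)(4 - 3)] = 8/5. Cover (z + 1), z=-1: β = 8/[(-1 - 4)(-1 - 3)] = 2/5. Cover (z - 3), z=3: γ = 8/[(3 - 4)(3 + 1)] = -2.
Result: (8/5)/(z - 4) + (2/5)/(z + 1) - 2/(z - 3)


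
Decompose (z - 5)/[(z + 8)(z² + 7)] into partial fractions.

At z=-8: P = (1·(-8) - 5)/((-8)² + 7) = -13/71. Q = -P = 13/71, R = 1 - (-8)·P = -33/71
Result: (-13/71)/(z + 8) + ((13/71)z - 33/71)/(z² + 7)


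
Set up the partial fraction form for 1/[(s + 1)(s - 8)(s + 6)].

Three distinct linear factors: A/(s + 1) + B/(s - 8) + C/(s + 6)


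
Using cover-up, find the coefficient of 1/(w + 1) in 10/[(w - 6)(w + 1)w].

Cover (w + 1), set w=-1: 10/[(-1 - 6)(-1 - 0)] = 10/7


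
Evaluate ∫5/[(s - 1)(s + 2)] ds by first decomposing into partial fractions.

Decompose: 5/[(s - 1)(s + 2)] = (5/3)/(s - 1) - (5/3)/(s + 2). Integrate each term: (5/3) ln|(s - 1)| - (5/3) ln|(s + 2)| + C


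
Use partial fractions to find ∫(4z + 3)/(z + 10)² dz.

Decompose: A = 4, B = 4·(-10) + 3 = -37, so (4z + 3)/(z + 10)² = 4/(z + 10) - 37/(z + 10)². Integrate: ∫ A/(z + 10) dz = 4 ln|(z + 10)|; ∫ B/(z + 10)² dz = 37/(z + 10). Sum: 4 ln|(z + 10)| + 37/(z + 10) + C


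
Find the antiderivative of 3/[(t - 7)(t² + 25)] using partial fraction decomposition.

Cover-up at t=7: α = 3/(7²+25) = 3/74. Coeff matching: β = -3/74, γ = -21/74. Decomposition: (3/74)/(t - 7) - ((3/74)t + 21/74)/(t² + 25). Integrate: linear → ln, quadratic → (1/2)ln + arctan: (3/74) ln|(t - 7)| - (3/148) ln(t² + 25) - (21/370) arctan(t/5) + C


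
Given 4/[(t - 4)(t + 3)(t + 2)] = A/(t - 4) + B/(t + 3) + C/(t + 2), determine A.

Cover-up at t = 4: A = 4/[(4 + 3)(4 + 2)] = 4/[(7)(6)] = 4/42 = 2/21


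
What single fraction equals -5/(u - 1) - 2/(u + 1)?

Common denominator (u - 1)(u + 1). Numerator: -5(u + 1) - 2(u - 1) = (-5u - 5) - (2u - 2) = -7u - 3
Result: (-7u - 3)/[(u - 1)(u + 1)]


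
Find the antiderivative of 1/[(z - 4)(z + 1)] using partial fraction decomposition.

Decompose: 1/[(z - 4)(z + 1)] = (1/5)/(z - 4) - (1/5)/(z + 1). Integrate each term: (1/5) ln|(z - 4)| - (1/5) ln|(z + 1)| + C


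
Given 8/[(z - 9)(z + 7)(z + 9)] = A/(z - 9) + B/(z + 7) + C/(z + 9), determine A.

Cover-up at z = 9: A = 8/[(9 + 7)(9 + 9)] = 8/[(16)(18)] = 8/288 = 1/36


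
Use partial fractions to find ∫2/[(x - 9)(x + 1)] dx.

Decompose: 2/[(x - 9)(x + 1)] = (1/5)/(x - 9) - (1/5)/(x + 1). Integrate each term: (1/5) ln|(x - 9)| - (1/5) ln|(x + 1)| + C


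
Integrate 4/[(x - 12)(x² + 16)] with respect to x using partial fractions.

Cover-up at x=12: α = 4/(12²+16) = 1/40. Coeff matching: β = -1/40, γ = -3/10. Decomposition: (1/40)/(x - 12) - ((1/40)x + 3/10)/(x² + 16). Integrate: linear → ln, quadratic → (1/2)ln + arctan: (1/40) ln|(x - 12)| - (1/80) ln(x² + 16) - (3/40) arctan(x/4) + C


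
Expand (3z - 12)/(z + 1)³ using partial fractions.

(3z - 12) = α(z + 1)² + β(z + 1) + γ. At z = -1: γ = 3·(-1) - 12 = -15. Coefficients: α = 0, β = 3
Result: 3/(z + 1)² - 15/(z + 1)³


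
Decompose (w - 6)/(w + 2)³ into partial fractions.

(w - 6) = α(w + 2)² + β(w + 2) + γ. At w = -2: γ = 1·(-2) - 6 = -8. Coefficients: α = 0, β = 1
Result: 1/(w + 2)² - 8/(w + 2)³


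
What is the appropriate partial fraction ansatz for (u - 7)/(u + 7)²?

Repeated linear factor: P/(u + 7) + Q/(u + 7)²


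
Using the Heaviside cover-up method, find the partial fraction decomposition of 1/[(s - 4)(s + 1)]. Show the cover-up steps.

Cover (s - 4): set s=4, get α = 1/(4 + 1) = 1/5. Cover (s + 1): set s=-1, get β = 1/(-1 - 4) = -1/5.
Result: (1/5)/(s - 4) - (1/5)/(s + 1)


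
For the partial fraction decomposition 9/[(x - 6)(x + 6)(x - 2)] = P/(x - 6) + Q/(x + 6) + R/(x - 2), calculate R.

Cover-up at x = 2: R = 9/[(2 - 6)(2 + 6)] = 9/[(-4)(8)] = -9/32


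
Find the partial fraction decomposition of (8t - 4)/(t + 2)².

(8t - 4) = A(t + 2) + B. At t = -2: B = 8·(-2) - 4 = -20. Coeff of t: A = 8
Result: 8/(t + 2) - 20/(t + 2)²


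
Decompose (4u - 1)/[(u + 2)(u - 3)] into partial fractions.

At u=-2: α = (4·(-2) - 1)/(-2 - 3) = 9/5. At u=3: β = (4·3 - 1)/(3 + 2) = 11/5
Result: (9/5)/(u + 2) + (11/5)/(u - 3)


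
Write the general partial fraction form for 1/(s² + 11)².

Repeated quadratic factor: (αs + β)/(s² + 11) + (γs + δ)/(s² + 11)²


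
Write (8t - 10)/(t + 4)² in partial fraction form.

(8t - 10) = α(t + 4) + β. At t = -4: β = 8·(-4) - 10 = -42. Coeff of t: α = 8
Result: 8/(t + 4) - 42/(t + 4)²


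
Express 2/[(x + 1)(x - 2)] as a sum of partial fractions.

2/(x + 1)(x - 2) = A/(x + 1) + B/(x - 2). A = 2/(-1 - 2) = -2/3, B = 2/(2 + 1) = 2/3
Result: (-2/3)/(x + 1) + (2/3)/(x - 2)


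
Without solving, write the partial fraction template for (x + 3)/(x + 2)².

Repeated linear factor: α/(x + 2) + β/(x + 2)²


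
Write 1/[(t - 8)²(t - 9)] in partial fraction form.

Cover-up at t=9: R = 1/(9 - 8)² = 1. Cover-up at t=8: Q = 1/(8 - 9) = -1. Comparing t² coeff: P = -R = -1
Result: -1/(t - 8) - 1/(t - 8)² + 1/(t - 9)


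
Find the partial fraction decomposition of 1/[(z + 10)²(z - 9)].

Cover-up at z=9: C = 1/(9 + 10)² = 1/361. Cover-up at z=-10: B = 1/(-10 - 9) = -1/19. Comparing z² coeff: A = -C = -1/361
Result: (-1/361)/(z + 10) - (1/19)/(z + 10)² + (1/361)/(z - 9)


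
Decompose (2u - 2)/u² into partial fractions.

(2u - 2) = Pu + Q. At u = 0: Q = 2·0 - 2 = -2. Coeff of u: P = 2
Result: 2/u - 2/u²


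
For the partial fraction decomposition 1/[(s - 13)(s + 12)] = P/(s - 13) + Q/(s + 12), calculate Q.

Cover-up at s = -12: Q = 1/(-12 - 13) = -1/25


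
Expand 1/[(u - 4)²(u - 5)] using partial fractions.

Cover-up at u=5: R = 1/(5 - 4)² = 1. Cover-up at u=4: Q = 1/(4 - 5) = -1. Comparing u² coeff: P = -R = -1
Result: -1/(u - 4) - 1/(u - 4)² + 1/(u - 5)


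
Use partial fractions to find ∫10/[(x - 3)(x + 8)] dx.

Decompose: 10/[(x - 3)(x + 8)] = (10/11)/(x - 3) - (10/11)/(x + 8). Integrate each term: (10/11) ln|(x - 3)| - (10/11) ln|(x + 8)| + C


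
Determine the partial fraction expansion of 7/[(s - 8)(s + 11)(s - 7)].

Using cover-up method: A = 7/19, B = 7/342, C = -7/18
Result: (7/19)/(s - 8) + (7/342)/(s + 11) - (7/18)/(s - 7)


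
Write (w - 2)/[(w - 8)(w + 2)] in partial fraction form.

At w=8: α = (1·8 - 2)/(8 + 2) = 3/5. At w=-2: β = (1·(-2) - 2)/(-2 - 8) = 2/5
Result: (3/5)/(w - 8) + (2/5)/(w + 2)


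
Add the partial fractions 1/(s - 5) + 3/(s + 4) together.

Common denominator (s - 5)(s + 4). Numerator: 1(s + 4) + 3(s - 5) = (s + 4) + (3s - 15) = 4s - 11
Result: (4s - 11)/[(s - 5)(s + 4)]


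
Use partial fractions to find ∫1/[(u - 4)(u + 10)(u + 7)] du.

Cover-up: A = 1/154, B = 1/42, C = -1/33. Decomposition: (1/154)/(u - 4) + (1/42)/(u + 10) - (1/33)/(u + 7). Integrate each term: (1/154) ln|(u - 4)| + (1/42) ln|(u + 10)| - (1/33) ln|(u + 7)| + C


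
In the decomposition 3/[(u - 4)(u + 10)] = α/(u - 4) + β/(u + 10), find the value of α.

Cover-up at u = 4: α = 3/(4 + 10) = 3/14


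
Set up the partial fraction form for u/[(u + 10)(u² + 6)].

Linear + irreducible quadratic: A/(u + 10) + (Bu + C)/(u² + 6)


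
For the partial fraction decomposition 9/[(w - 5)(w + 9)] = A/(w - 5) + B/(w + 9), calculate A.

Cover-up at w = 5: A = 9/(5 + 9) = 9/14


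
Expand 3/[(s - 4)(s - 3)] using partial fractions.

3/(s - 4)(s - 3) = A/(s - 4) + B/(s - 3). A = 3/(4 - 3) = 3, B = 3/(3 - 4) = -3
Result: 3/(s - 4) - 3/(s - 3)


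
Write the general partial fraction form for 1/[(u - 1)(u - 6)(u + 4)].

Three distinct linear factors: A/(u - 1) + B/(u - 6) + C/(u + 4)


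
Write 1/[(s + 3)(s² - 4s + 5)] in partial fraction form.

Cover-up at s = -3: α = 1/((-3)² - 4·(-3) + 5) = 1/26. Then β = -α = -1/26, γ = -α·(-4 - 3) = 7/26
Result: (1/26)/(s + 3) - ((1/26)s - 7/26)/(s² - 4s + 5)


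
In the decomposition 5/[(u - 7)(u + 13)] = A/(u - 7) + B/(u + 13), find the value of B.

Cover-up at u = -13: B = 5/(-13 - 7) = -5/20 = -1/4


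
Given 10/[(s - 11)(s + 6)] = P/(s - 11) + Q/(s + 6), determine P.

Cover-up at s = 11: P = 10/(11 + 6) = 10/17


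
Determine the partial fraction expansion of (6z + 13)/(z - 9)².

(6z + 13) = A(z - 9) + B. At z = 9: B = 6·9 + 13 = 67. Coeff of z: A = 6
Result: 6/(z - 9) + 67/(z - 9)²


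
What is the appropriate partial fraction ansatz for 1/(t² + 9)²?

Repeated quadratic factor: (At + B)/(t² + 9) + (Ct + D)/(t² + 9)²


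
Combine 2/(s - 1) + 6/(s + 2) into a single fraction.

Common denominator (s - 1)(s + 2). Numerator: 2(s + 2) + 6(s - 1) = (2s + 4) + (6s - 6) = 8s - 2
Result: (8s - 2)/[(s - 1)(s + 2)]


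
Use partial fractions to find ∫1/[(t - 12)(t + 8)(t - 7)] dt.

Cover-up: P = 1/100, Q = 1/300, R = -1/75. Decomposition: (1/100)/(t - 12) + (1/300)/(t + 8) - (1/75)/(t - 7). Integrate each term: (1/100) ln|(t - 12)| + (1/300) ln|(t + 8)| - (1/75) ln|(t - 7)| + C


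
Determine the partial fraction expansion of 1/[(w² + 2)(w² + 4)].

Coefficient matching gives α = γ = 0, β = 1/(4-2) = 1/2, δ = -β = -1/2
Result: (1/2)/(w² + 2) - (1/2)/(w² + 4)


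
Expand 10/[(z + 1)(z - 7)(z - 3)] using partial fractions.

Using cover-up method: A = 5/16, B = 5/16, C = -5/8
Result: (5/16)/(z + 1) + (5/16)/(z - 7) - (5/8)/(z - 3)


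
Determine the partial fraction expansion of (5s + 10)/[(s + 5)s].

At s=-5: α = (5·(-5) + 10)/(-5 - 0) = 3. At s=0: β = (5·0 + 10)/(0 + 5) = 2
Result: 3/(s + 5) + 2/s


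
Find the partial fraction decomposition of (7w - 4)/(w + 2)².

(7w - 4) = P(w + 2) + Q. At w = -2: Q = 7·(-2) - 4 = -18. Coeff of w: P = 7
Result: 7/(w + 2) - 18/(w + 2)²


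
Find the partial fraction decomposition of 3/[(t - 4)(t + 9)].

3/(t - 4)(t + 9) = A/(t - 4) + B/(t + 9). A = 3/(4 + 9) = 3/13, B = 3/(-9 - 4) = -3/13
Result: (3/13)/(t - 4) - (3/13)/(t + 9)


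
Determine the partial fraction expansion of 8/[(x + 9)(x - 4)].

8/(x + 9)(x - 4) = α/(x + 9) + β/(x - 4). α = 8/(-9 - 4) = -8/13, β = 8/(4 + 9) = 8/13
Result: (-8/13)/(x + 9) + (8/13)/(x - 4)


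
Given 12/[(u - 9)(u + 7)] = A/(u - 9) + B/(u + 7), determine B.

Cover-up at u = -7: B = 12/(-7 - 9) = -12/16 = -3/4


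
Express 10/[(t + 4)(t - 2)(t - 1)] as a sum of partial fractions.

Using cover-up method: P = 1/3, Q = 5/3, R = -2
Result: (1/3)/(t + 4) + (5/3)/(t - 2) - 2/(t - 1)


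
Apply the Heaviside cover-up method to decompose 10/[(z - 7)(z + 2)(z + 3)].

Cover (z - 7), z=7: A = 10/[(7 + 2)(7 + 3)] = 1/9. Cover (z + 2), z=-2: B = 10/[(-2 - 7)(-2 + 3)] = -10/9. Cover (z + 3), z=-3: C = 10/[(-3 - 7)(-3 + 2)] = 1.
Result: (1/9)/(z - 7) - (10/9)/(z + 2) + 1/(z + 3)


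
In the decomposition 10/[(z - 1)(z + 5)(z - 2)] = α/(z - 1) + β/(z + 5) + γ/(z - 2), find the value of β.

Cover-up at z = -5: β = 10/[(-5 - 1)(-5 - 2)] = 10/[(-6)(-7)] = 10/42 = 5/21


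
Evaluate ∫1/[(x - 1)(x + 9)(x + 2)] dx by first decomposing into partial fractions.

Cover-up: P = 1/30, Q = 1/70, R = -1/21. Decomposition: (1/30)/(x - 1) + (1/70)/(x + 9) - (1/21)/(x + 2). Integrate each term: (1/30) ln|(x - 1)| + (1/70) ln|(x + 9)| - (1/21) ln|(x + 2)| + C


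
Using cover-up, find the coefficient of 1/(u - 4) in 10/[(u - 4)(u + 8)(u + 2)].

Cover (u - 4), set u=4: 10/[(4 + 8)(4 + 2)] = 5/36


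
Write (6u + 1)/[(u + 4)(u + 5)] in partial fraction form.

At u=-4: P = (6·(-4) + 1)/(-4 + 5) = -23. At u=-5: Q = (6·(-5) + 1)/(-5 + 4) = 29
Result: -23/(u + 4) + 29/(u + 5)


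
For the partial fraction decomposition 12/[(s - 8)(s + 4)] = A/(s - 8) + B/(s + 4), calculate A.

Cover-up at s = 8: A = 12/(8 + 4) = 12/12 = 1


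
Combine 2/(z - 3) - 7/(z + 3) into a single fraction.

Common denominator (z - 3)(z + 3). Numerator: 2(z + 3) - 7(z - 3) = (2z + 6) - (7z - 21) = -5z + 27
Result: (-5z + 27)/[(z - 3)(z + 3)]


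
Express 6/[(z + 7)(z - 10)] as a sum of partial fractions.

6/(z + 7)(z - 10) = α/(z + 7) + β/(z - 10). α = 6/(-7 - 10) = -6/17, β = 6/(10 + 7) = 6/17
Result: (-6/17)/(z + 7) + (6/17)/(z - 10)


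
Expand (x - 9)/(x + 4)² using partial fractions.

(x - 9) = α(x + 4) + β. At x = -4: β = 1·(-4) - 9 = -13. Coeff of x: α = 1
Result: 1/(x + 4) - 13/(x + 4)²


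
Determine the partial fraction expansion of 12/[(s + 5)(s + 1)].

12/(s + 5)(s + 1) = α/(s + 5) + β/(s + 1). α = 12/(-5 + 1) = -3, β = 12/(-1 + 5) = 3
Result: -3/(s + 5) + 3/(s + 1)


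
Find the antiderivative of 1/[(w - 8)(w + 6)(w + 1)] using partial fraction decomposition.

Cover-up: P = 1/126, Q = 1/70, R = -1/45. Decomposition: (1/126)/(w - 8) + (1/70)/(w + 6) - (1/45)/(w + 1). Integrate each term: (1/126) ln|(w - 8)| + (1/70) ln|(w + 6)| - (1/45) ln|(w + 1)| + C


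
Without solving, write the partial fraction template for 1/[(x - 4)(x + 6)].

Distinct linear factors: A/(x - 4) + B/(x + 6)


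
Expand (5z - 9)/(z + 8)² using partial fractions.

(5z - 9) = α(z + 8) + β. At z = -8: β = 5·(-8) - 9 = -49. Coeff of z: α = 5
Result: 5/(z + 8) - 49/(z + 8)²


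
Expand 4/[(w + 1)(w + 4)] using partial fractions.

4/(w + 1)(w + 4) = A/(w + 1) + B/(w + 4). A = 4/(-1 + 4) = 4/3, B = 4/(-4 + 1) = -4/3
Result: (4/3)/(w + 1) - (4/3)/(w + 4)


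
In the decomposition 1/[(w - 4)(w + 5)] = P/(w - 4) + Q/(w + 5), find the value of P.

Cover-up at w = 4: P = 1/(4 + 5) = 1/9


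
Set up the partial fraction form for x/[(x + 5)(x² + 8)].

Linear + irreducible quadratic: P/(x + 5) + (Qx + R)/(x² + 8)


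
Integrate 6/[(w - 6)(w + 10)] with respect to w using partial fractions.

Decompose: 6/[(w - 6)(w + 10)] = (3/8)/(w - 6) - (3/8)/(w + 10). Integrate each term: (3/8) ln|(w - 6)| - (3/8) ln|(w + 10)| + C


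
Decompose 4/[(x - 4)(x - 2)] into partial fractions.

4/(x - 4)(x - 2) = P/(x - 4) + Q/(x - 2). P = 4/(4 - 2) = 2, Q = 4/(2 - 4) = -2
Result: 2/(x - 4) - 2/(x - 2)


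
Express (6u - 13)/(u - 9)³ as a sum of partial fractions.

(6u - 13) = A(u - 9)² + B(u - 9) + C. At u = 9: C = 6·9 - 13 = 41. Coefficients: A = 0, B = 6
Result: 6/(u - 9)² + 41/(u - 9)³


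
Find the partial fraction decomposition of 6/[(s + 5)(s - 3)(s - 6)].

Using cover-up method: P = 3/44, Q = -1/4, R = 2/11
Result: (3/44)/(s + 5) - (1/4)/(s - 3) + (2/11)/(s - 6)


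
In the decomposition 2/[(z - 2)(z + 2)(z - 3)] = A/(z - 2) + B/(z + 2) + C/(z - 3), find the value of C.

Cover-up at z = 3: C = 2/[(3 - 2)(3 + 2)] = 2/[(1)(5)] = 2/5


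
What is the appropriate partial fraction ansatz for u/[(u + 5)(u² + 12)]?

Linear + irreducible quadratic: α/(u + 5) + (βu + γ)/(u² + 12)


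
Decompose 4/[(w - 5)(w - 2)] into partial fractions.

4/(w - 5)(w - 2) = A/(w - 5) + B/(w - 2). A = 4/(5 - 2) = 4/3, B = 4/(2 - 5) = -4/3
Result: (4/3)/(w - 5) - (4/3)/(w - 2)


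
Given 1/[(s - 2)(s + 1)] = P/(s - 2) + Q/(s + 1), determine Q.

Cover-up at s = -1: Q = 1/(-1 - 2) = -1/3


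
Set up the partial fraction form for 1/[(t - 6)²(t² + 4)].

Repeated linear + quadratic: A/(t - 6) + B/(t - 6)² + (Ct + D)/(t² + 4)


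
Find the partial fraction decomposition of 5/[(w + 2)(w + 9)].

5/(w + 2)(w + 9) = P/(w + 2) + Q/(w + 9). P = 5/(-2 + 9) = 5/7, Q = 5/(-9 + 2) = -5/7
Result: (5/7)/(w + 2) - (5/7)/(w + 9)


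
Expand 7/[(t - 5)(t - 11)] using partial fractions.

7/(t - 5)(t - 11) = P/(t - 5) + Q/(t - 11). P = 7/(5 - 11) = -7/6, Q = 7/(11 - 5) = 7/6
Result: (-7/6)/(t - 5) + (7/6)/(t - 11)


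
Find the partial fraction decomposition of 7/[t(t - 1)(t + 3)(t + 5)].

Using Heaviside cover-up: (-7/15)/t + (7/24)/(t - 1) + (7/24)/(t + 3) - (7/60)/(t + 5)


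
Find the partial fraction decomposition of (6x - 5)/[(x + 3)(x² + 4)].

At x=-3: α = (6·(-3) - 5)/((-3)² + 4) = -23/13. β = -α = 23/13, γ = 6 - (-3)·α = 9/13
Result: (-23/13)/(x + 3) + ((23/13)x + 9/13)/(x² + 4)


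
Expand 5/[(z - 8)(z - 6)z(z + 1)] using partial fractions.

Using Heaviside cover-up: (5/144)/(z - 8) - (5/84)/(z - 6) + (5/48)/z - (5/63)/(z + 1)


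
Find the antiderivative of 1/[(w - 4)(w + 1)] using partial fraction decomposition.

Decompose: 1/[(w - 4)(w + 1)] = (1/5)/(w - 4) - (1/5)/(w + 1). Integrate each term: (1/5) ln|(w - 4)| - (1/5) ln|(w + 1)| + C


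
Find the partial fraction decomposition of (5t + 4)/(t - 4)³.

(5t + 4) = P(t - 4)² + Q(t - 4) + R. At t = 4: R = 5·4 + 4 = 24. Coefficients: P = 0, Q = 5
Result: 5/(t - 4)² + 24/(t - 4)³


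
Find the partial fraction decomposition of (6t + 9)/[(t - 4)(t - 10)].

At t=4: α = (6·4 + 9)/(4 - 10) = -11/2. At t=10: β = (6·10 + 9)/(10 - 4) = 23/2
Result: (-11/2)/(t - 4) + (23/2)/(t - 10)


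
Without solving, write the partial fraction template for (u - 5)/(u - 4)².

Repeated linear factor: P/(u - 4) + Q/(u - 4)²


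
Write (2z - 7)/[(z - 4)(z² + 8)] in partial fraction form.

At z=4: α = (2·4 - 7)/(4² + 8) = 1/24. β = -α = -1/24, γ = 2 - 4·α = 11/6
Result: (1/24)/(z - 4) - ((1/24)z - 11/6)/(z² + 8)


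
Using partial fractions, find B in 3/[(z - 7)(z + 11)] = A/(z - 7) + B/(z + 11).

Cover-up at z = -11: B = 3/(-11 - 7) = -3/18 = -1/6


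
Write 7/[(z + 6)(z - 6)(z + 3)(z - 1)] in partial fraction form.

Using Heaviside cover-up: (-1/36)/(z + 6) + (7/540)/(z - 6) + (7/108)/(z + 3) - (1/20)/(z - 1)


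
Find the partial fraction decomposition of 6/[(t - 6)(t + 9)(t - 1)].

Using cover-up method: P = 2/25, Q = 1/25, R = -3/25
Result: (2/25)/(t - 6) + (1/25)/(t + 9) - (3/25)/(t - 1)


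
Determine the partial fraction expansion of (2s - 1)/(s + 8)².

(2s - 1) = α(s + 8) + β. At s = -8: β = 2·(-8) - 1 = -17. Coeff of s: α = 2
Result: 2/(s + 8) - 17/(s + 8)²


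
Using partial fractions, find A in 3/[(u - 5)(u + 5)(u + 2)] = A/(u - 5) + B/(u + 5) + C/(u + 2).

Cover-up at u = 5: A = 3/[(5 + 5)(5 + 2)] = 3/[(10)(7)] = 3/70


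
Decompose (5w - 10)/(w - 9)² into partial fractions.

(5w - 10) = α(w - 9) + β. At w = 9: β = 5·9 - 10 = 35. Coeff of w: α = 5
Result: 5/(w - 9) + 35/(w - 9)²


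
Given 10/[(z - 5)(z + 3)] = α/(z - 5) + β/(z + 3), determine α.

Cover-up at z = 5: α = 10/(5 + 3) = 10/8 = 5/4


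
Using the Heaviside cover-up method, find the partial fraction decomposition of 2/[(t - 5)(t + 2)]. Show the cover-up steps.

Cover (t - 5): set t=5, get P = 2/(5 + 2) = 2/7. Cover (t + 2): set t=-2, get Q = 2/(-2 - 5) = -2/7.
Result: (2/7)/(t - 5) - (2/7)/(t + 2)


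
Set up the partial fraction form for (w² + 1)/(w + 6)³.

Repeated linear factor (power 3): α/(w + 6) + β/(w + 6)² + γ/(w + 6)³


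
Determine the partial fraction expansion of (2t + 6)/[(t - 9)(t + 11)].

At t=9: A = (2·9 + 6)/(9 + 11) = 6/5. At t=-11: B = (2·(-11) + 6)/(-11 - 9) = 4/5
Result: (6/5)/(t - 9) + (4/5)/(t + 11)


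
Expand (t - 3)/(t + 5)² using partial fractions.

(t - 3) = α(t + 5) + β. At t = -5: β = 1·(-5) - 3 = -8. Coeff of t: α = 1
Result: 1/(t + 5) - 8/(t + 5)²


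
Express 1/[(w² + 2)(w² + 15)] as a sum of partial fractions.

Coefficient matching gives α = γ = 0, β = 1/(15-2) = 1/13, δ = -β = -1/13
Result: (1/13)/(w² + 2) - (1/13)/(w² + 15)


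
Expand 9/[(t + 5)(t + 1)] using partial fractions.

9/(t + 5)(t + 1) = P/(t + 5) + Q/(t + 1). P = 9/(-5 + 1) = -9/4, Q = 9/(-1 + 5) = 9/4
Result: (-9/4)/(t + 5) + (9/4)/(t + 1)


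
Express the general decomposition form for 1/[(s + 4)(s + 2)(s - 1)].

Three distinct linear factors: A/(s + 4) + B/(s + 2) + C/(s - 1)


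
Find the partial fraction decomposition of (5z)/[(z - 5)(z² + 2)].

At z=5: A = (5·5 + 0)/(5² + 2) = 25/27. B = -A = -25/27, C = 5 - 5·A = 10/27
Result: (25/27)/(z - 5) - ((25/27)z - 10/27)/(z² + 2)


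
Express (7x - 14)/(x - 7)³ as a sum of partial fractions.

(7x - 14) = α(x - 7)² + β(x - 7) + γ. At x = 7: γ = 7·7 - 14 = 35. Coefficients: α = 0, β = 7
Result: 7/(x - 7)² + 35/(x - 7)³


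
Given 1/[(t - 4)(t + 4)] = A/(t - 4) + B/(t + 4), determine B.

Cover-up at t = -4: B = 1/(-4 - 4) = -1/8


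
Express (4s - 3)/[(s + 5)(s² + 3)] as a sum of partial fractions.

At s=-5: P = (4·(-5) - 3)/((-5)² + 3) = -23/28. Q = -P = 23/28, R = 4 - (-5)·P = -3/28
Result: (-23/28)/(s + 5) + ((23/28)s - 3/28)/(s² + 3)


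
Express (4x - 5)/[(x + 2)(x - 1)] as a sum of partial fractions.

At x=-2: α = (4·(-2) - 5)/(-2 - 1) = 13/3. At x=1: β = (4·1 - 5)/(1 + 2) = -1/3
Result: (13/3)/(x + 2) - (1/3)/(x - 1)


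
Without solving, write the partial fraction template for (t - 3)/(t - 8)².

Repeated linear factor: A/(t - 8) + B/(t - 8)²


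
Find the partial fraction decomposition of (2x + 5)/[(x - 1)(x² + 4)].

At x=1: P = (2·1 + 5)/(1² + 4) = 7/5. Q = -P = -7/5, R = 2 - 1·P = 3/5
Result: (7/5)/(x - 1) - ((7/5)x - 3/5)/(x² + 4)


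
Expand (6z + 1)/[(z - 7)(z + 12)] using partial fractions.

At z=7: A = (6·7 + 1)/(7 + 12) = 43/19. At z=-12: B = (6·(-12) + 1)/(-12 - 7) = 71/19
Result: (43/19)/(z - 7) + (71/19)/(z + 12)


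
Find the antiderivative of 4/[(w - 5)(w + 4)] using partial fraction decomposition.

Decompose: 4/[(w - 5)(w + 4)] = (4/9)/(w - 5) - (4/9)/(w + 4). Integrate each term: (4/9) ln|(w - 5)| - (4/9) ln|(w + 4)| + C


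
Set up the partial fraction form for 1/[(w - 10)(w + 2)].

Distinct linear factors: α/(w - 10) + β/(w + 2)


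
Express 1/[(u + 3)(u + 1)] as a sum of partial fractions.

1/(u + 3)(u + 1) = P/(u + 3) + Q/(u + 1). P = 1/(-3 + 1) = -1/2, Q = 1/(-1 + 3) = 1/2
Result: (-1/2)/(u + 3) + (1/2)/(u + 1)


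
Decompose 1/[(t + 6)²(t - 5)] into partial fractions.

Cover-up at t=5: C = 1/(5 + 6)² = 1/121. Cover-up at t=-6: B = 1/(-6 - 5) = -1/11. Comparing t² coeff: A = -C = -1/121
Result: (-1/121)/(t + 6) - (1/11)/(t + 6)² + (1/121)/(t - 5)


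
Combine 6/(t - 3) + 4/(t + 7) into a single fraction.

Common denominator (t - 3)(t + 7). Numerator: 6(t + 7) + 4(t - 3) = (6t + 42) + (4t - 12) = 10t + 30
Result: (10t + 30)/[(t - 3)(t + 7)]


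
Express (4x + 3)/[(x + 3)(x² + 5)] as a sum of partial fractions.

At x=-3: P = (4·(-3) + 3)/((-3)² + 5) = -9/14. Q = -P = 9/14, R = 4 - (-3)·P = 29/14
Result: (-9/14)/(x + 3) + ((9/14)x + 29/14)/(x² + 5)


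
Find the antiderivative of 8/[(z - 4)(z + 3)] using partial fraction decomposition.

Decompose: 8/[(z - 4)(z + 3)] = (8/7)/(z - 4) - (8/7)/(z + 3). Integrate each term: (8/7) ln|(z - 4)| - (8/7) ln|(z + 3)| + C


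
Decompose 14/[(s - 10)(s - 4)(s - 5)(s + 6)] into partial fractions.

Using Heaviside cover-up: (7/240)/(s - 10) + (7/30)/(s - 4) - (14/55)/(s - 5) - (7/880)/(s + 6)


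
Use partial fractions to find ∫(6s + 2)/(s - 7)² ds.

Decompose: P = 6, Q = 6·7 + 2 = 44, so (6s + 2)/(s - 7)² = 6/(s - 7) + 44/(s - 7)². Integrate: ∫ P/(s - 7) ds = 6 ln|(s - 7)|; ∫ Q/(s - 7)² ds = -44/(s - 7). Sum: 6 ln|(s - 7)| - 44/(s - 7) + C


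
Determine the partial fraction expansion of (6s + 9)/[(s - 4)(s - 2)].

At s=4: A = (6·4 + 9)/(4 - 2) = 33/2. At s=2: B = (6·2 + 9)/(2 - 4) = -21/2
Result: (33/2)/(s - 4) - (21/2)/(s - 2)


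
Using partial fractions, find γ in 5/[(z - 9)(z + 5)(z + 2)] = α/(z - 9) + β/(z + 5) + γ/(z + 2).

Cover-up at z = -2: γ = 5/[(-2 - 9)(-2 + 5)] = 5/[(-11)(3)] = -5/33


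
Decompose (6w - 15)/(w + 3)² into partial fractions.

(6w - 15) = P(w + 3) + Q. At w = -3: Q = 6·(-3) - 15 = -33. Coeff of w: P = 6
Result: 6/(w + 3) - 33/(w + 3)²


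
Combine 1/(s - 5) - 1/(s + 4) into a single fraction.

Common denominator (s - 5)(s + 4). Numerator: 1(s + 4) - 1(s - 5) = (s + 4) - (s - 5) = 9
Result: (9)/[(s - 5)(s + 4)]


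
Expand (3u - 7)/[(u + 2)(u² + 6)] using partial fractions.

At u=-2: A = (3·(-2) - 7)/((-2)² + 6) = -13/10. B = -A = 13/10, C = 3 - (-2)·A = 2/5
Result: (-13/10)/(u + 2) + ((13/10)u + 2/5)/(u² + 6)


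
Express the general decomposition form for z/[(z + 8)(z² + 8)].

Linear + irreducible quadratic: A/(z + 8) + (Bz + C)/(z² + 8)


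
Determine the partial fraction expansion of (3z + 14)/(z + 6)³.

(3z + 14) = A(z + 6)² + B(z + 6) + C. At z = -6: C = 3·(-6) + 14 = -4. Coefficients: A = 0, B = 3
Result: 3/(z + 6)² - 4/(z + 6)³


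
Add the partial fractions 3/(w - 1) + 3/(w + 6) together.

Common denominator (w - 1)(w + 6). Numerator: 3(w + 6) + 3(w - 1) = (3w + 18) + (3w - 3) = 6w + 15
Result: (6w + 15)/[(w - 1)(w + 6)]


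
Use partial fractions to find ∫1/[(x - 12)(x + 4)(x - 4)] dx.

Cover-up: A = 1/128, B = 1/128, C = -1/64. Decomposition: (1/128)/(x - 12) + (1/128)/(x + 4) - (1/64)/(x - 4). Integrate each term: (1/128) ln|(x - 12)| + (1/128) ln|(x + 4)| - (1/64) ln|(x - 4)| + C


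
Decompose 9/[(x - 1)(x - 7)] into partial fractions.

9/(x - 1)(x - 7) = A/(x - 1) + B/(x - 7). A = 9/(1 - 7) = -3/2, B = 9/(7 - 1) = 3/2
Result: (-3/2)/(x - 1) + (3/2)/(x - 7)


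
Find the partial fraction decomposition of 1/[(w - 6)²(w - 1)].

Cover-up at w=1: C = 1/(1 - 6)² = 1/25. Cover-up at w=6: B = 1/(6 - 1) = 1/5. Comparing w² coeff: A = -C = -1/25
Result: (-1/25)/(w - 6) + (1/5)/(w - 6)² + (1/25)/(w - 1)


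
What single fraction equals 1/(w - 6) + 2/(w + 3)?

Common denominator (w - 6)(w + 3). Numerator: 1(w + 3) + 2(w - 6) = (w + 3) + (2w - 12) = 3w - 9
Result: (3w - 9)/[(w - 6)(w + 3)]


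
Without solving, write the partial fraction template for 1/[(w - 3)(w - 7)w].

Three distinct linear factors: A/(w - 3) + B/(w - 7) + C/w


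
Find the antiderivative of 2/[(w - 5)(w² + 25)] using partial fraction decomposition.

Cover-up at w=5: α = 2/(5²+25) = 1/25. Coeff matching: β = -1/25, γ = -1/5. Decomposition: (1/25)/(w - 5) - ((1/25)w + 1/5)/(w² + 25). Integrate: linear → ln, quadratic → (1/2)ln + arctan: (1/25) ln|(w - 5)| - (1/50) ln(w² + 25) - (1/25) arctan(w/5) + C


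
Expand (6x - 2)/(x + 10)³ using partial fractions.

(6x - 2) = P(x + 10)² + Q(x + 10) + R. At x = -10: R = 6·(-10) - 2 = -62. Coefficients: P = 0, Q = 6
Result: 6/(x + 10)² - 62/(x + 10)³


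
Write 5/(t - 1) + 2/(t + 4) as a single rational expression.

Common denominator (t - 1)(t + 4). Numerator: 5(t + 4) + 2(t - 1) = (5t + 20) + (2t - 2) = 7t + 18
Result: (7t + 18)/[(t - 1)(t + 4)]


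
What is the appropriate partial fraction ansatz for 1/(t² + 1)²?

Repeated quadratic factor: (αt + β)/(t² + 1) + (γt + δ)/(t² + 1)²
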